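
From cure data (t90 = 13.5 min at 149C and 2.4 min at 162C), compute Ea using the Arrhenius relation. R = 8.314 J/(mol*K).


T1 = 422.15 K, T2 = 435.15 K
1/T1 - 1/T2 = 7.0768e-05
ln(t1/t2) = ln(13.5/2.4) = 1.7272
Ea = 8.314 * 1.7272 / 7.0768e-05 = 202917.8938 J/mol
Ea = 202.92 kJ/mol

202.92 kJ/mol


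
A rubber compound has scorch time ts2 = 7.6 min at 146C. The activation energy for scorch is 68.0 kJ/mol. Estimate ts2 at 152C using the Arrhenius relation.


Convert temperatures: T1 = 146 + 273.15 = 419.15 K, T2 = 152 + 273.15 = 425.15 K
ts2_new = 7.6 * exp(68000 / 8.314 * (1/425.15 - 1/419.15))
1/T2 - 1/T1 = -3.3670e-05
ts2_new = 5.77 min

5.77 min


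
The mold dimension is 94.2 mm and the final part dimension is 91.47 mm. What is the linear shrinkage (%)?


Shrinkage = (mold - part) / mold * 100
= (94.2 - 91.47) / 94.2 * 100
= 2.73 / 94.2 * 100
= 2.9%

2.9%


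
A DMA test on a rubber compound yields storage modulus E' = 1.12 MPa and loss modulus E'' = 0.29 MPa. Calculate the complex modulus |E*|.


|E*| = sqrt(E'^2 + E''^2)
= sqrt(1.12^2 + 0.29^2)
= sqrt(1.2544 + 0.0841)
= 1.157 MPa

1.157 MPa


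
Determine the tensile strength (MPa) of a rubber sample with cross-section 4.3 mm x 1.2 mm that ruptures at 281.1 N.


Area = width * thickness = 4.3 * 1.2 = 5.16 mm^2
TS = force / area = 281.1 / 5.16 = 54.48 MPa

54.48 MPa


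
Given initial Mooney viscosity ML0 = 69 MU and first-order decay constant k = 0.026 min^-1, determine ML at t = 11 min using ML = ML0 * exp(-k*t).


ML = ML0 * exp(-k * t)
ML = 69 * exp(-0.026 * 11)
ML = 69 * 0.7513
ML = 51.84 MU

51.84 MU


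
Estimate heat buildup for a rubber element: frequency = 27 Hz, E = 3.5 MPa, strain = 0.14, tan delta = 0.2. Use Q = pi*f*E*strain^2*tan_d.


Q = pi * f * E * strain^2 * tan_d
= pi * 27 * 3.5 * 0.14^2 * 0.2
= pi * 27 * 3.5 * 0.0196 * 0.2
= 1.1638

Q = 1.1638


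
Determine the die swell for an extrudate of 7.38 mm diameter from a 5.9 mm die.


Die swell ratio = D_extrudate / D_die
= 7.38 / 5.9
= 1.251

Die swell = 1.251


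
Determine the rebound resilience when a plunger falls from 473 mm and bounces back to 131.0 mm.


Resilience = h_rebound / h_drop * 100
= 131.0 / 473 * 100
= 27.7%

27.7%


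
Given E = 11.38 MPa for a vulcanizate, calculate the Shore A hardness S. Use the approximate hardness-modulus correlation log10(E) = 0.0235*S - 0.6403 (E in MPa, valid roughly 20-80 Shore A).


log10(E) = 0.0235*S - 0.6403  =>  S = (log10(E) + 0.6403) / 0.0235
log10(11.38) = 1.056142
S = (1.056142 + 0.6403) / 0.0235 = 1.696442 / 0.0235
S = 72.2

Shore A = 72.2


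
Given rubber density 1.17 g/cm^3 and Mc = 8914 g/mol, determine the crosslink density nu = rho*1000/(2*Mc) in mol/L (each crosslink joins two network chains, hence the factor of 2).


nu = rho * 1000 / (2 * Mc)
nu = 1.17 * 1000 / (2 * 8914)
nu = 1170.0 / 17828
nu = 0.0656 mol/L

0.0656 mol/L


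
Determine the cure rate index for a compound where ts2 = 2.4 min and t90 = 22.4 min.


CRI = 100 / (t90 - ts2)
= 100 / (22.4 - 2.4)
= 100 / 20.0
= 5.0 min^-1

5.0 min^-1


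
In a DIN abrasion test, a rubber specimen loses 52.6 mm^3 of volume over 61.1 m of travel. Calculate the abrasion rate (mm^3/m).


Rate = volume_loss / distance
= 52.6 / 61.1
= 0.861 mm^3/m

0.861 mm^3/m


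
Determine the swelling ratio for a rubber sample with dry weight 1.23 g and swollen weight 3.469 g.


Q = W_swollen / W_dry
Q = 3.469 / 1.23
Q = 2.82

Q = 2.82


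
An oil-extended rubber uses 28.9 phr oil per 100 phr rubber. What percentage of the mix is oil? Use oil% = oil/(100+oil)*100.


Oil % = oil / (100 + oil) * 100
= 28.9 / (100 + 28.9) * 100
= 28.9 / 128.9 * 100
= 22.42%

22.42%


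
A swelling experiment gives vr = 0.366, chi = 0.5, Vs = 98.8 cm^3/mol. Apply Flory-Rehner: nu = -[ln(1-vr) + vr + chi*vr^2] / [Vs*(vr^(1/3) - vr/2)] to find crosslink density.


ln(1 - vr) = ln(1 - 0.366) = -0.4557
Numerator = -((-0.4557) + 0.366 + 0.5 * 0.366^2) = 0.0227
Denominator = 98.8 * (0.366^(1/3) - 0.366/2) = 52.5921
nu = 0.0227 / 52.5921 = 4.3216e-04 mol/cm^3

4.3216e-04 mol/cm^3


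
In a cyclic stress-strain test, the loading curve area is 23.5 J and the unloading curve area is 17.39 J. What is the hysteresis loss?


Hysteresis loss = loading - unloading
= 23.5 - 17.39
= 6.11 J

6.11 J


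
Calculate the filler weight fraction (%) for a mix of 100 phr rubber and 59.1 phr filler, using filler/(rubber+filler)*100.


Filler % = filler / (rubber + filler) * 100
= 59.1 / (100 + 59.1) * 100
= 59.1 / 159.1 * 100
= 37.15%

37.15%


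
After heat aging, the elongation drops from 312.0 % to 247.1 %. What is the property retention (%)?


Retention = aged / original * 100
= 247.1 / 312.0 * 100
= 79.2%

79.2%


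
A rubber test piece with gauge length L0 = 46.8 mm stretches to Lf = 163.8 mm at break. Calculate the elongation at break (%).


Elongation = (Lf - L0) / L0 * 100
= (163.8 - 46.8) / 46.8 * 100
= 117.0 / 46.8 * 100
= 250.0%

250.0%


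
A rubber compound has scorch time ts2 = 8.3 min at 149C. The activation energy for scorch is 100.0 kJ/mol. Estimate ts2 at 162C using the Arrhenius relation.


Convert temperatures: T1 = 149 + 273.15 = 422.15 K, T2 = 162 + 273.15 = 435.15 K
ts2_new = 8.3 * exp(100000 / 8.314 * (1/435.15 - 1/422.15))
1/T2 - 1/T1 = -7.0768e-05
ts2_new = 3.54 min

3.54 min


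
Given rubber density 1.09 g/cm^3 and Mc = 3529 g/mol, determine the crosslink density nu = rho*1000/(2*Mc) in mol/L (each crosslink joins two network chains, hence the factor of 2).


nu = rho * 1000 / (2 * Mc)
nu = 1.09 * 1000 / (2 * 3529)
nu = 1090.0 / 7058
nu = 0.1544 mol/L

0.1544 mol/L


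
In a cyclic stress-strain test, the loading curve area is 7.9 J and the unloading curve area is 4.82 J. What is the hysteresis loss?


Hysteresis loss = loading - unloading
= 7.9 - 4.82
= 3.08 J

3.08 J


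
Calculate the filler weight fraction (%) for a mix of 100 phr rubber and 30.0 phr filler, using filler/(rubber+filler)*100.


Filler % = filler / (rubber + filler) * 100
= 30.0 / (100 + 30.0) * 100
= 30.0 / 130.0 * 100
= 23.08%

23.08%


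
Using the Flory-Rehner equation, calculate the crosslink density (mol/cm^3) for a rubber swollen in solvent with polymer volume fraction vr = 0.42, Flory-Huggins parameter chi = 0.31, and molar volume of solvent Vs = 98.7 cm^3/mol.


ln(1 - vr) = ln(1 - 0.42) = -0.5447
Numerator = -((-0.5447) + 0.42 + 0.31 * 0.42^2) = 0.0700
Denominator = 98.7 * (0.42^(1/3) - 0.42/2) = 53.1882
nu = 0.0700 / 53.1882 = 0.0013 mol/cm^3

0.0013 mol/cm^3


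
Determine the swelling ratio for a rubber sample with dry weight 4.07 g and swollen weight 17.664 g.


Q = W_swollen / W_dry
Q = 17.664 / 4.07
Q = 4.34

Q = 4.34


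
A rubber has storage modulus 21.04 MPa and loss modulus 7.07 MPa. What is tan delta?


tan delta = E'' / E'
= 7.07 / 21.04
= 0.336

tan delta = 0.336


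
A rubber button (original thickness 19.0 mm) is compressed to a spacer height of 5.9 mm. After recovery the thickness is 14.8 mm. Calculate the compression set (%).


CS = (t0 - recovered) / (t0 - ts) * 100
= (19.0 - 14.8) / (19.0 - 5.9) * 100
= 4.2 / 13.1 * 100
= 32.1%

32.1%


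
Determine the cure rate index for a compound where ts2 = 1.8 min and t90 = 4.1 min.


CRI = 100 / (t90 - ts2)
= 100 / (4.1 - 1.8)
= 100 / 2.3
= 43.48 min^-1

43.48 min^-1


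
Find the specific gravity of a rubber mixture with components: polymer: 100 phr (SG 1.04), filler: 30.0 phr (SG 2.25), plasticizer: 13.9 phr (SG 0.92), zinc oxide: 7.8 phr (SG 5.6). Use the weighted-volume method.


Sum of weights = 151.7
Volume contributions:
  polymer: 100/1.04 = 96.1538
  filler: 30.0/2.25 = 13.3333
  plasticizer: 13.9/0.92 = 15.1087
  zinc oxide: 7.8/5.6 = 1.3929
Sum of volumes = 125.9887
SG = 151.7 / 125.9887 = 1.204

SG = 1.204


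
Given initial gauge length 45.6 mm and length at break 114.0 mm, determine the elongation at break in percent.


Elongation = (Lf - L0) / L0 * 100
= (114.0 - 45.6) / 45.6 * 100
= 68.4 / 45.6 * 100
= 150.0%

150.0%


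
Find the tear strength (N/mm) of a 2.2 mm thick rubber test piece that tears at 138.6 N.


Tear strength = force / thickness
= 138.6 / 2.2
= 63.0 N/mm

63.0 N/mm


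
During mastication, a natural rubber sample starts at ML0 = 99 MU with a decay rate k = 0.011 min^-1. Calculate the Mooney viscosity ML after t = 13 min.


ML = ML0 * exp(-k * t)
ML = 99 * exp(-0.011 * 13)
ML = 99 * 0.8668
ML = 85.81 MU

85.81 MU


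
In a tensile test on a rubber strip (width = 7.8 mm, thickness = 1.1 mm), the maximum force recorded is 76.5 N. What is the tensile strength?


Area = width * thickness = 7.8 * 1.1 = 8.58 mm^2
TS = force / area = 76.5 / 8.58 = 8.92 MPa

8.92 MPa


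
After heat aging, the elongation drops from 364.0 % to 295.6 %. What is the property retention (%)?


Retention = aged / original * 100
= 295.6 / 364.0 * 100
= 81.2%

81.2%


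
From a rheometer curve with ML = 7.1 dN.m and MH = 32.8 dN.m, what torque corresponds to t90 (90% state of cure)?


M90 = ML + 0.9 * (MH - ML)
M90 = 7.1 + 0.9 * (32.8 - 7.1)
M90 = 7.1 + 0.9 * 25.7
M90 = 30.23 dN.m

30.23 dN.m


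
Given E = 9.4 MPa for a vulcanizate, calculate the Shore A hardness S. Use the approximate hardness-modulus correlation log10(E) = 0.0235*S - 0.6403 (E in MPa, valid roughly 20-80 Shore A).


log10(E) = 0.0235*S - 0.6403  =>  S = (log10(E) + 0.6403) / 0.0235
log10(9.4) = 0.973128
S = (0.973128 + 0.6403) / 0.0235 = 1.613428 / 0.0235
S = 68.7

Shore A = 68.7


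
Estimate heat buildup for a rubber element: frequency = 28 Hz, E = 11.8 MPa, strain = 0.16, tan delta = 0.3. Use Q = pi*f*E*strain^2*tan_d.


Q = pi * f * E * strain^2 * tan_d
= pi * 28 * 11.8 * 0.16^2 * 0.3
= pi * 28 * 11.8 * 0.0256 * 0.3
= 7.9717

Q = 7.9717


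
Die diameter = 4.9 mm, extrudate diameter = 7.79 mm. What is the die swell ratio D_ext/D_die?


Die swell ratio = D_extrudate / D_die
= 7.79 / 4.9
= 1.59

Die swell = 1.59


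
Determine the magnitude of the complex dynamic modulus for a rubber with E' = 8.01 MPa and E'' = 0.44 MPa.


|E*| = sqrt(E'^2 + E''^2)
= sqrt(8.01^2 + 0.44^2)
= sqrt(64.1601 + 0.1936)
= 8.022 MPa

8.022 MPa


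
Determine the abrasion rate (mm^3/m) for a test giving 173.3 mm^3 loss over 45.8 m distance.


Rate = volume_loss / distance
= 173.3 / 45.8
= 3.784 mm^3/m

3.784 mm^3/m


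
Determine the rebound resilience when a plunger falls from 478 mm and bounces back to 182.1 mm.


Resilience = h_rebound / h_drop * 100
= 182.1 / 478 * 100
= 38.1%

38.1%


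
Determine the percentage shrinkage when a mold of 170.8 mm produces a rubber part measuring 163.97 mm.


Shrinkage = (mold - part) / mold * 100
= (170.8 - 163.97) / 170.8 * 100
= 6.83 / 170.8 * 100
= 4.0%

4.0%


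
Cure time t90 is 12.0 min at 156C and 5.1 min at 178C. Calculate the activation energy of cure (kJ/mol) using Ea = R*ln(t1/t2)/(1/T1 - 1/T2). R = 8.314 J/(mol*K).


T1 = 429.15 K, T2 = 451.15 K
1/T1 - 1/T2 = 1.1363e-04
ln(t1/t2) = ln(12.0/5.1) = 0.8557
Ea = 8.314 * 0.8557 / 1.1363e-04 = 62606.8350 J/mol
Ea = 62.61 kJ/mol

62.61 kJ/mol


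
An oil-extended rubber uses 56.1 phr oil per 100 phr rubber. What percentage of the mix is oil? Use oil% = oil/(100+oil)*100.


Oil % = oil / (100 + oil) * 100
= 56.1 / (100 + 56.1) * 100
= 56.1 / 156.1 * 100
= 35.94%

35.94%


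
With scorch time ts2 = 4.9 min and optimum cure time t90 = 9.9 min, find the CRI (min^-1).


CRI = 100 / (t90 - ts2)
= 100 / (9.9 - 4.9)
= 100 / 5.0
= 20.0 min^-1

20.0 min^-1


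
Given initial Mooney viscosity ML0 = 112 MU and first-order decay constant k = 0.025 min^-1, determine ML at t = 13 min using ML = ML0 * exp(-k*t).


ML = ML0 * exp(-k * t)
ML = 112 * exp(-0.025 * 13)
ML = 112 * 0.7225
ML = 80.92 MU

80.92 MU


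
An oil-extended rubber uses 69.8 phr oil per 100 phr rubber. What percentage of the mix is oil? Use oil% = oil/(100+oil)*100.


Oil % = oil / (100 + oil) * 100
= 69.8 / (100 + 69.8) * 100
= 69.8 / 169.8 * 100
= 41.11%

41.11%


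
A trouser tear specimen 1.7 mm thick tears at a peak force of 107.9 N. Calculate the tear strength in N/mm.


Tear strength = force / thickness
= 107.9 / 1.7
= 63.47 N/mm

63.47 N/mm


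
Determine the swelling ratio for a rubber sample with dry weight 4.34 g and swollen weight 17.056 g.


Q = W_swollen / W_dry
Q = 17.056 / 4.34
Q = 3.93

Q = 3.93


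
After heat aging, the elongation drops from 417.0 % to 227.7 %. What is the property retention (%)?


Retention = aged / original * 100
= 227.7 / 417.0 * 100
= 54.6%

54.6%


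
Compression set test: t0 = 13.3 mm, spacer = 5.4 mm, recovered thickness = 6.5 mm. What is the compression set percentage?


CS = (t0 - recovered) / (t0 - ts) * 100
= (13.3 - 6.5) / (13.3 - 5.4) * 100
= 6.8 / 7.9 * 100
= 86.1%

86.1%


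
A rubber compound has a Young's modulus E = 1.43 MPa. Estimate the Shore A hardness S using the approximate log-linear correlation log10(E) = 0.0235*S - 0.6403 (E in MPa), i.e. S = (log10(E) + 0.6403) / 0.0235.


log10(E) = 0.0235*S - 0.6403  =>  S = (log10(E) + 0.6403) / 0.0235
log10(1.43) = 0.155336
S = (0.155336 + 0.6403) / 0.0235 = 0.795636 / 0.0235
S = 33.9

Shore A = 33.9


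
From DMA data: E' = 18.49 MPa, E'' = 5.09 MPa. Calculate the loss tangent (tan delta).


tan delta = E'' / E'
= 5.09 / 18.49
= 0.2753

tan delta = 0.2753


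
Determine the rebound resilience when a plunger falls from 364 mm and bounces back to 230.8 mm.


Resilience = h_rebound / h_drop * 100
= 230.8 / 364 * 100
= 63.4%

63.4%


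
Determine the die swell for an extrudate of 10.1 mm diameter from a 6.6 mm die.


Die swell ratio = D_extrudate / D_die
= 10.1 / 6.6
= 1.53

Die swell = 1.53


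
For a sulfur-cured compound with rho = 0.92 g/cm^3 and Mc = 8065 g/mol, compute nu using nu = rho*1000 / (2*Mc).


nu = rho * 1000 / (2 * Mc)
nu = 0.92 * 1000 / (2 * 8065)
nu = 920.0 / 16130
nu = 0.0570 mol/L

0.0570 mol/L


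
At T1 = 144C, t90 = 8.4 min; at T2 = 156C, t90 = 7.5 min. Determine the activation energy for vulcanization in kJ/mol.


T1 = 417.15 K, T2 = 429.15 K
1/T1 - 1/T2 = 6.7032e-05
ln(t1/t2) = ln(8.4/7.5) = 0.1133
Ea = 8.314 * 0.1133 / 6.7032e-05 = 14056.2667 J/mol
Ea = 14.06 kJ/mol

14.06 kJ/mol


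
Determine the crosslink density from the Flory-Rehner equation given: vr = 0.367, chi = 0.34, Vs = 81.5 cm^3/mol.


ln(1 - vr) = ln(1 - 0.367) = -0.4573
Numerator = -((-0.4573) + 0.367 + 0.34 * 0.367^2) = 0.0445
Denominator = 81.5 * (0.367^(1/3) - 0.367/2) = 43.3955
nu = 0.0445 / 43.3955 = 0.0010 mol/cm^3

0.0010 mol/cm^3


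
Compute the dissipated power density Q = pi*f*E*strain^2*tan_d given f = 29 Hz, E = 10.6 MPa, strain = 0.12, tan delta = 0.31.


Q = pi * f * E * strain^2 * tan_d
= pi * 29 * 10.6 * 0.12^2 * 0.31
= pi * 29 * 10.6 * 0.0144 * 0.31
= 4.3110

Q = 4.3110


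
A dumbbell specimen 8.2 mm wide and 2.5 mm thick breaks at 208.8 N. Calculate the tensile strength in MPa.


Area = width * thickness = 8.2 * 2.5 = 20.5 mm^2
TS = force / area = 208.8 / 20.5 = 10.19 MPa

10.19 MPa


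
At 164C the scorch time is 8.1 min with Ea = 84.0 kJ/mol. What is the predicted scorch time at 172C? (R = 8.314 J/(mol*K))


Convert temperatures: T1 = 164 + 273.15 = 437.15 K, T2 = 172 + 273.15 = 445.15 K
ts2_new = 8.1 * exp(84000 / 8.314 * (1/445.15 - 1/437.15))
1/T2 - 1/T1 = -4.1111e-05
ts2_new = 5.35 min

5.35 min


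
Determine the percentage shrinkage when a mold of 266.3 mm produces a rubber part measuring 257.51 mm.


Shrinkage = (mold - part) / mold * 100
= (266.3 - 257.51) / 266.3 * 100
= 8.79 / 266.3 * 100
= 3.3%

3.3%


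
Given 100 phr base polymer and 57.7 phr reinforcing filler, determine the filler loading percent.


Filler % = filler / (rubber + filler) * 100
= 57.7 / (100 + 57.7) * 100
= 57.7 / 157.7 * 100
= 36.59%

36.59%


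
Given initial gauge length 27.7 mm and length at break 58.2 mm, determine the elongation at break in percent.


Elongation = (Lf - L0) / L0 * 100
= (58.2 - 27.7) / 27.7 * 100
= 30.5 / 27.7 * 100
= 110.1%

110.1%


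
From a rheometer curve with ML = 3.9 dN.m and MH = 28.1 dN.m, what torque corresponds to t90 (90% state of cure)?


M90 = ML + 0.9 * (MH - ML)
M90 = 3.9 + 0.9 * (28.1 - 3.9)
M90 = 3.9 + 0.9 * 24.2
M90 = 25.68 dN.m

25.68 dN.m


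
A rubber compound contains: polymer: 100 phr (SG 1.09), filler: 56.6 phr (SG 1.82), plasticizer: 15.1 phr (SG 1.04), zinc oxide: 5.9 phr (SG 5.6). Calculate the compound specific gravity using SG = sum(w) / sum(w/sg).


Sum of weights = 177.6
Volume contributions:
  polymer: 100/1.09 = 91.7431
  filler: 56.6/1.82 = 31.0989
  plasticizer: 15.1/1.04 = 14.5192
  zinc oxide: 5.9/5.6 = 1.0536
Sum of volumes = 138.4148
SG = 177.6 / 138.4148 = 1.283

SG = 1.283


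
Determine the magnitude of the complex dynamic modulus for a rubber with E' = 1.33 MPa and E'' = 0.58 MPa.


|E*| = sqrt(E'^2 + E''^2)
= sqrt(1.33^2 + 0.58^2)
= sqrt(1.7689 + 0.3364)
= 1.451 MPa

1.451 MPa


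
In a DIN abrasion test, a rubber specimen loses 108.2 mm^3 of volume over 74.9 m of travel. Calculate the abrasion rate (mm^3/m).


Rate = volume_loss / distance
= 108.2 / 74.9
= 1.445 mm^3/m

1.445 mm^3/m


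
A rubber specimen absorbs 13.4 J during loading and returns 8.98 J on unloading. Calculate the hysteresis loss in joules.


Hysteresis loss = loading - unloading
= 13.4 - 8.98
= 4.42 J

4.42 J


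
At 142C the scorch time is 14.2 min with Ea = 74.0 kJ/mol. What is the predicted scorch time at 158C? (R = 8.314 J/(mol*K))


Convert temperatures: T1 = 142 + 273.15 = 415.15 K, T2 = 158 + 273.15 = 431.15 K
ts2_new = 14.2 * exp(74000 / 8.314 * (1/431.15 - 1/415.15))
1/T2 - 1/T1 = -8.9390e-05
ts2_new = 6.41 min

6.41 min


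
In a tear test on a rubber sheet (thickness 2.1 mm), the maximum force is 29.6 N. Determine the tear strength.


Tear strength = force / thickness
= 29.6 / 2.1
= 14.1 N/mm

14.1 N/mm


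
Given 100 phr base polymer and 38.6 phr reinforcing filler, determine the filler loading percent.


Filler % = filler / (rubber + filler) * 100
= 38.6 / (100 + 38.6) * 100
= 38.6 / 138.6 * 100
= 27.85%

27.85%


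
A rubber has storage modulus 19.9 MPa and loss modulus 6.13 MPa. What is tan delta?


tan delta = E'' / E'
= 6.13 / 19.9
= 0.308

tan delta = 0.308


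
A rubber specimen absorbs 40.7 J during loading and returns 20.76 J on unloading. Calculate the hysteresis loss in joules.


Hysteresis loss = loading - unloading
= 40.7 - 20.76
= 19.94 J

19.94 J


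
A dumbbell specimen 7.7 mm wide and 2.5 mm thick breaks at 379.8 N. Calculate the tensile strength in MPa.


Area = width * thickness = 7.7 * 2.5 = 19.25 mm^2
TS = force / area = 379.8 / 19.25 = 19.73 MPa

19.73 MPa


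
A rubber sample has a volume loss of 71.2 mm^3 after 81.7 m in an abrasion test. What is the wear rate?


Rate = volume_loss / distance
= 71.2 / 81.7
= 0.871 mm^3/m

0.871 mm^3/m


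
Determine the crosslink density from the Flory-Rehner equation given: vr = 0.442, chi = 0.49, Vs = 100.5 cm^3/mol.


ln(1 - vr) = ln(1 - 0.442) = -0.5834
Numerator = -((-0.5834) + 0.442 + 0.49 * 0.442^2) = 0.0457
Denominator = 100.5 * (0.442^(1/3) - 0.442/2) = 54.3445
nu = 0.0457 / 54.3445 = 8.4034e-04 mol/cm^3

8.4034e-04 mol/cm^3


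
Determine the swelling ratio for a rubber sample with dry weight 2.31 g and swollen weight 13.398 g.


Q = W_swollen / W_dry
Q = 13.398 / 2.31
Q = 5.8

Q = 5.8


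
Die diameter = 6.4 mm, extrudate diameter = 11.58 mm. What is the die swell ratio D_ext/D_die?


Die swell ratio = D_extrudate / D_die
= 11.58 / 6.4
= 1.809

Die swell = 1.809


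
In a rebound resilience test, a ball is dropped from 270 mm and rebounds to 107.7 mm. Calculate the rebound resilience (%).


Resilience = h_rebound / h_drop * 100
= 107.7 / 270 * 100
= 39.9%

39.9%


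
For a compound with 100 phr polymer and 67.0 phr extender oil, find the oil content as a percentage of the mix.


Oil % = oil / (100 + oil) * 100
= 67.0 / (100 + 67.0) * 100
= 67.0 / 167.0 * 100
= 40.12%

40.12%


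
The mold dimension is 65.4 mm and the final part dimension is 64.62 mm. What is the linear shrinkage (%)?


Shrinkage = (mold - part) / mold * 100
= (65.4 - 64.62) / 65.4 * 100
= 0.78 / 65.4 * 100
= 1.19%

1.19%


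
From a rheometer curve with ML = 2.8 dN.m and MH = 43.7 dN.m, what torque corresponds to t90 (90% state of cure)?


M90 = ML + 0.9 * (MH - ML)
M90 = 2.8 + 0.9 * (43.7 - 2.8)
M90 = 2.8 + 0.9 * 40.9
M90 = 39.61 dN.m

39.61 dN.m


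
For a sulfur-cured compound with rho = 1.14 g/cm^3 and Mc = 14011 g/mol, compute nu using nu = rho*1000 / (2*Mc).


nu = rho * 1000 / (2 * Mc)
nu = 1.14 * 1000 / (2 * 14011)
nu = 1140.0 / 28022
nu = 0.0407 mol/L

0.0407 mol/L


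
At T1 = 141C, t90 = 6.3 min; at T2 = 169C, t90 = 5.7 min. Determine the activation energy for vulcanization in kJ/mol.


T1 = 414.15 K, T2 = 442.15 K
1/T1 - 1/T2 = 1.5291e-04
ln(t1/t2) = ln(6.3/5.7) = 0.1001
Ea = 8.314 * 0.1001 / 1.5291e-04 = 5441.7876 J/mol
Ea = 5.44 kJ/mol

5.44 kJ/mol


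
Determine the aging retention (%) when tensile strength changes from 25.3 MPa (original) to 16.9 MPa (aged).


Retention = aged / original * 100
= 16.9 / 25.3 * 100
= 66.8%

66.8%


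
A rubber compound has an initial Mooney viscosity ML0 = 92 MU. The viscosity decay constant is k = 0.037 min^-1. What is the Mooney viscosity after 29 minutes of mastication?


ML = ML0 * exp(-k * t)
ML = 92 * exp(-0.037 * 29)
ML = 92 * 0.3420
ML = 31.46 MU

31.46 MU


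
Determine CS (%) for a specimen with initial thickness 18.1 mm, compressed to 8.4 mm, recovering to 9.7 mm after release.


CS = (t0 - recovered) / (t0 - ts) * 100
= (18.1 - 9.7) / (18.1 - 8.4) * 100
= 8.4 / 9.7 * 100
= 86.6%

86.6%


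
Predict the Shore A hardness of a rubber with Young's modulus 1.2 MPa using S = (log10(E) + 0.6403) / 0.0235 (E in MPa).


log10(E) = 0.0235*S - 0.6403  =>  S = (log10(E) + 0.6403) / 0.0235
log10(1.2) = 0.079181
S = (0.079181 + 0.6403) / 0.0235 = 0.719481 / 0.0235
S = 30.6

Shore A = 30.6


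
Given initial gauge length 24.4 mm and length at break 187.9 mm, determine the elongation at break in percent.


Elongation = (Lf - L0) / L0 * 100
= (187.9 - 24.4) / 24.4 * 100
= 163.5 / 24.4 * 100
= 670.1%

670.1%


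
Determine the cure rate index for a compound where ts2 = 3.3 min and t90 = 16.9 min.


CRI = 100 / (t90 - ts2)
= 100 / (16.9 - 3.3)
= 100 / 13.6
= 7.35 min^-1

7.35 min^-1


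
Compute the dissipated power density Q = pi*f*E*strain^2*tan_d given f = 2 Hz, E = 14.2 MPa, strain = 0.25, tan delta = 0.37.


Q = pi * f * E * strain^2 * tan_d
= pi * 2 * 14.2 * 0.25^2 * 0.37
= pi * 2 * 14.2 * 0.0625 * 0.37
= 2.0632

Q = 2.0632


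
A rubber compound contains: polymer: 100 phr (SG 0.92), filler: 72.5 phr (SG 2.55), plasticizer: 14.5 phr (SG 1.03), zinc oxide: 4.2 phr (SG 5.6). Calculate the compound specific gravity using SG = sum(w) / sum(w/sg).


Sum of weights = 191.2
Volume contributions:
  polymer: 100/0.92 = 108.6957
  filler: 72.5/2.55 = 28.4314
  plasticizer: 14.5/1.03 = 14.0777
  zinc oxide: 4.2/5.6 = 0.7500
Sum of volumes = 151.9547
SG = 191.2 / 151.9547 = 1.258

SG = 1.258


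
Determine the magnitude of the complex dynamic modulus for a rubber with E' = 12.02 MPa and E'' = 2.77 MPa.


|E*| = sqrt(E'^2 + E''^2)
= sqrt(12.02^2 + 2.77^2)
= sqrt(144.4804 + 7.6729)
= 12.335 MPa

12.335 MPa


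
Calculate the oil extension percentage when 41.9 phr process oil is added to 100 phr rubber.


Oil % = oil / (100 + oil) * 100
= 41.9 / (100 + 41.9) * 100
= 41.9 / 141.9 * 100
= 29.53%

29.53%


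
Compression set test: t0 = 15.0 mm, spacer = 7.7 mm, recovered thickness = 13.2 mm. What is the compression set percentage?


CS = (t0 - recovered) / (t0 - ts) * 100
= (15.0 - 13.2) / (15.0 - 7.7) * 100
= 1.8 / 7.3 * 100
= 24.7%

24.7%


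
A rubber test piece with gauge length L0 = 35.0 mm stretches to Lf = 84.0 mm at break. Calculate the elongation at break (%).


Elongation = (Lf - L0) / L0 * 100
= (84.0 - 35.0) / 35.0 * 100
= 49.0 / 35.0 * 100
= 140.0%

140.0%


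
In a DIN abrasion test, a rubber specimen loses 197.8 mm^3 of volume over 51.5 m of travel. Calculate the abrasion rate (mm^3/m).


Rate = volume_loss / distance
= 197.8 / 51.5
= 3.841 mm^3/m

3.841 mm^3/m


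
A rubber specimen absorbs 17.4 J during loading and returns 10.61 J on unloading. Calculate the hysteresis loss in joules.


Hysteresis loss = loading - unloading
= 17.4 - 10.61
= 6.79 J

6.79 J


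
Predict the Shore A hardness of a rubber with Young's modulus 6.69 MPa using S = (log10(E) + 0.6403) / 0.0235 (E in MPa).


log10(E) = 0.0235*S - 0.6403  =>  S = (log10(E) + 0.6403) / 0.0235
log10(6.69) = 0.825426
S = (0.825426 + 0.6403) / 0.0235 = 1.465726 / 0.0235
S = 62.4

Shore A = 62.4


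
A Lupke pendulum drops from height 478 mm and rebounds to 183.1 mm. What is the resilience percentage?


Resilience = h_rebound / h_drop * 100
= 183.1 / 478 * 100
= 38.3%

38.3%


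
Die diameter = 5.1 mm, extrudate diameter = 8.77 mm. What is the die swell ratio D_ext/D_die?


Die swell ratio = D_extrudate / D_die
= 8.77 / 5.1
= 1.72

Die swell = 1.72


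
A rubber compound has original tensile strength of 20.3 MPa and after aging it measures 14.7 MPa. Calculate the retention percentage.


Retention = aged / original * 100
= 14.7 / 20.3 * 100
= 72.4%

72.4%


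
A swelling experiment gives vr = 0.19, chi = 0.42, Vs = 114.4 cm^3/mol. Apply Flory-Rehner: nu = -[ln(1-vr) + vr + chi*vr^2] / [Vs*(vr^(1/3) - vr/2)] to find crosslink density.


ln(1 - vr) = ln(1 - 0.19) = -0.2107
Numerator = -((-0.2107) + 0.19 + 0.42 * 0.19^2) = 0.0056
Denominator = 114.4 * (0.19^(1/3) - 0.19/2) = 54.8994
nu = 0.0056 / 54.8994 = 1.0126e-04 mol/cm^3

1.0126e-04 mol/cm^3


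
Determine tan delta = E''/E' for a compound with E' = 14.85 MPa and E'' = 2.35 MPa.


tan delta = E'' / E'
= 2.35 / 14.85
= 0.1582

tan delta = 0.1582


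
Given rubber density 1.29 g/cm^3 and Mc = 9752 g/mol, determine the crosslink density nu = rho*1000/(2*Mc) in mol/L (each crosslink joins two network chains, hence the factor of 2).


nu = rho * 1000 / (2 * Mc)
nu = 1.29 * 1000 / (2 * 9752)
nu = 1290.0 / 19504
nu = 0.0661 mol/L

0.0661 mol/L


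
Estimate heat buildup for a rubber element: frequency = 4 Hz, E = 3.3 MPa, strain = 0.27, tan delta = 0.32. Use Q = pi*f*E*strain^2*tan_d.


Q = pi * f * E * strain^2 * tan_d
= pi * 4 * 3.3 * 0.27^2 * 0.32
= pi * 4 * 3.3 * 0.0729 * 0.32
= 0.9674

Q = 0.9674


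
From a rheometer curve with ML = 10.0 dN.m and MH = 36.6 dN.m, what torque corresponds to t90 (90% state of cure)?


M90 = ML + 0.9 * (MH - ML)
M90 = 10.0 + 0.9 * (36.6 - 10.0)
M90 = 10.0 + 0.9 * 26.6
M90 = 33.94 dN.m

33.94 dN.m


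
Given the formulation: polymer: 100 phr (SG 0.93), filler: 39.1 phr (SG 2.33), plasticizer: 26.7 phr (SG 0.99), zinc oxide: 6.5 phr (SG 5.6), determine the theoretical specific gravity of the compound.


Sum of weights = 172.3
Volume contributions:
  polymer: 100/0.93 = 107.5269
  filler: 39.1/2.33 = 16.7811
  plasticizer: 26.7/0.99 = 26.9697
  zinc oxide: 6.5/5.6 = 1.1607
Sum of volumes = 152.4384
SG = 172.3 / 152.4384 = 1.13

SG = 1.13


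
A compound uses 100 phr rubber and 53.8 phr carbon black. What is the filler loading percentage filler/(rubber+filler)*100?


Filler % = filler / (rubber + filler) * 100
= 53.8 / (100 + 53.8) * 100
= 53.8 / 153.8 * 100
= 34.98%

34.98%


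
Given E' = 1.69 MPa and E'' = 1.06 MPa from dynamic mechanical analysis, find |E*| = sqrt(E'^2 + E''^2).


|E*| = sqrt(E'^2 + E''^2)
= sqrt(1.69^2 + 1.06^2)
= sqrt(2.8561 + 1.1236)
= 1.995 MPa

1.995 MPa


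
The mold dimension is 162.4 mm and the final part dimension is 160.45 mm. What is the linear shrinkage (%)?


Shrinkage = (mold - part) / mold * 100
= (162.4 - 160.45) / 162.4 * 100
= 1.95 / 162.4 * 100
= 1.2%

1.2%


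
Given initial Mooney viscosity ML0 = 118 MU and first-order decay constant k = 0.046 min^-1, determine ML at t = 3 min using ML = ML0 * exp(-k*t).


ML = ML0 * exp(-k * t)
ML = 118 * exp(-0.046 * 3)
ML = 118 * 0.8711
ML = 102.79 MU

102.79 MU


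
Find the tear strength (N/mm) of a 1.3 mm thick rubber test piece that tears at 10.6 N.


Tear strength = force / thickness
= 10.6 / 1.3
= 8.15 N/mm

8.15 N/mm


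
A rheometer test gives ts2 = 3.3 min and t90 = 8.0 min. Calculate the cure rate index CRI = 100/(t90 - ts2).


CRI = 100 / (t90 - ts2)
= 100 / (8.0 - 3.3)
= 100 / 4.7
= 21.28 min^-1

21.28 min^-1


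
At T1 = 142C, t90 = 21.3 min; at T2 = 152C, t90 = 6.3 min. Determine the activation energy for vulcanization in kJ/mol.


T1 = 415.15 K, T2 = 425.15 K
1/T1 - 1/T2 = 5.6657e-05
ln(t1/t2) = ln(21.3/6.3) = 1.2182
Ea = 8.314 * 1.2182 / 5.6657e-05 = 178756.0163 J/mol
Ea = 178.76 kJ/mol

178.76 kJ/mol


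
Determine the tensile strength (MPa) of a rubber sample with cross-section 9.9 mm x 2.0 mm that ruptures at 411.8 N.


Area = width * thickness = 9.9 * 2.0 = 19.8 mm^2
TS = force / area = 411.8 / 19.8 = 20.8 MPa

20.8 MPa


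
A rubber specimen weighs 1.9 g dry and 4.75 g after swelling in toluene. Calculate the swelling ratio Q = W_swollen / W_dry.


Q = W_swollen / W_dry
Q = 4.75 / 1.9
Q = 2.5

Q = 2.5


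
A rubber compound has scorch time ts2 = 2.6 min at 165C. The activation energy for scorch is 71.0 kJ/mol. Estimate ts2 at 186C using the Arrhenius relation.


Convert temperatures: T1 = 165 + 273.15 = 438.15 K, T2 = 186 + 273.15 = 459.15 K
ts2_new = 2.6 * exp(71000 / 8.314 * (1/459.15 - 1/438.15))
1/T2 - 1/T1 = -1.0439e-04
ts2_new = 1.07 min

1.07 min


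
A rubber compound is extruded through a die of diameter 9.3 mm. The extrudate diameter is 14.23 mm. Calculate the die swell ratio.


Die swell ratio = D_extrudate / D_die
= 14.23 / 9.3
= 1.53

Die swell = 1.53


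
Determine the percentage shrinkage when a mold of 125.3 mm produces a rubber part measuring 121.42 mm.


Shrinkage = (mold - part) / mold * 100
= (125.3 - 121.42) / 125.3 * 100
= 3.88 / 125.3 * 100
= 3.1%

3.1%


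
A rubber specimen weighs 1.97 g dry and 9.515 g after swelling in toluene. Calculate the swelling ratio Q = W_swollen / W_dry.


Q = W_swollen / W_dry
Q = 9.515 / 1.97
Q = 4.83

Q = 4.83


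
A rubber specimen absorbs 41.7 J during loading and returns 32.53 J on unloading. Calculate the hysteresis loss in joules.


Hysteresis loss = loading - unloading
= 41.7 - 32.53
= 9.17 J

9.17 J


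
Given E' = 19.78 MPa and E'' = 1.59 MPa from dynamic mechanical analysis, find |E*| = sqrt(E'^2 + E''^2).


|E*| = sqrt(E'^2 + E''^2)
= sqrt(19.78^2 + 1.59^2)
= sqrt(391.2484 + 2.5281)
= 19.844 MPa

19.844 MPa


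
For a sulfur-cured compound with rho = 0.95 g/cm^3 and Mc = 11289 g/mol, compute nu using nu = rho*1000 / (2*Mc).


nu = rho * 1000 / (2 * Mc)
nu = 0.95 * 1000 / (2 * 11289)
nu = 950.0 / 22578
nu = 0.0421 mol/L

0.0421 mol/L


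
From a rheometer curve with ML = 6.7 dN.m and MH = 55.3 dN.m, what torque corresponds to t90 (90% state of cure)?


M90 = ML + 0.9 * (MH - ML)
M90 = 6.7 + 0.9 * (55.3 - 6.7)
M90 = 6.7 + 0.9 * 48.6
M90 = 50.44 dN.m

50.44 dN.m


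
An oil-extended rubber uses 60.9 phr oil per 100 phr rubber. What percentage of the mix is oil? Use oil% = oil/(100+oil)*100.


Oil % = oil / (100 + oil) * 100
= 60.9 / (100 + 60.9) * 100
= 60.9 / 160.9 * 100
= 37.85%

37.85%


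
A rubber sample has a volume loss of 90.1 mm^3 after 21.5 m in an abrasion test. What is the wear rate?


Rate = volume_loss / distance
= 90.1 / 21.5
= 4.191 mm^3/m

4.191 mm^3/m


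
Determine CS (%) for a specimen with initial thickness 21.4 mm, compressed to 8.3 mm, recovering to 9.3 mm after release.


CS = (t0 - recovered) / (t0 - ts) * 100
= (21.4 - 9.3) / (21.4 - 8.3) * 100
= 12.1 / 13.1 * 100
= 92.4%

92.4%


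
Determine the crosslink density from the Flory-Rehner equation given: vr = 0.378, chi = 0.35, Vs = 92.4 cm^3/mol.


ln(1 - vr) = ln(1 - 0.378) = -0.4748
Numerator = -((-0.4748) + 0.378 + 0.35 * 0.378^2) = 0.0468
Denominator = 92.4 * (0.378^(1/3) - 0.378/2) = 49.3455
nu = 0.0468 / 49.3455 = 9.4853e-04 mol/cm^3

9.4853e-04 mol/cm^3


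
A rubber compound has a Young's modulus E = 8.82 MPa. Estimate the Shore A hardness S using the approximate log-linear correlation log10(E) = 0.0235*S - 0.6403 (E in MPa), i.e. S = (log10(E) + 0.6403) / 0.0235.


log10(E) = 0.0235*S - 0.6403  =>  S = (log10(E) + 0.6403) / 0.0235
log10(8.82) = 0.945469
S = (0.945469 + 0.6403) / 0.0235 = 1.585769 / 0.0235
S = 67.5

Shore A = 67.5


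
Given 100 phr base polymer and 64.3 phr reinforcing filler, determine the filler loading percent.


Filler % = filler / (rubber + filler) * 100
= 64.3 / (100 + 64.3) * 100
= 64.3 / 164.3 * 100
= 39.14%

39.14%


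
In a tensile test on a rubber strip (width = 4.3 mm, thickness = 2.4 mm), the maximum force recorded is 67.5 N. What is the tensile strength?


Area = width * thickness = 4.3 * 2.4 = 10.32 mm^2
TS = force / area = 67.5 / 10.32 = 6.54 MPa

6.54 MPa


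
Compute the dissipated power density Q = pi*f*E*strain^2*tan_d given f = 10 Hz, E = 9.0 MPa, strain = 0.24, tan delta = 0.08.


Q = pi * f * E * strain^2 * tan_d
= pi * 10 * 9.0 * 0.24^2 * 0.08
= pi * 10 * 9.0 * 0.0576 * 0.08
= 1.3029

Q = 1.3029


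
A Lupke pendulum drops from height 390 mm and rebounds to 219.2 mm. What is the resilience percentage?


Resilience = h_rebound / h_drop * 100
= 219.2 / 390 * 100
= 56.2%

56.2%


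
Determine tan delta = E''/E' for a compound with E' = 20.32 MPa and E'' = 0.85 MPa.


tan delta = E'' / E'
= 0.85 / 20.32
= 0.0418

tan delta = 0.0418


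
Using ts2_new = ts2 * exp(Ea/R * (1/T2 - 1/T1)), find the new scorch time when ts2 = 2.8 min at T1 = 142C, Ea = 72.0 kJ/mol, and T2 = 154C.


Convert temperatures: T1 = 142 + 273.15 = 415.15 K, T2 = 154 + 273.15 = 427.15 K
ts2_new = 2.8 * exp(72000 / 8.314 * (1/427.15 - 1/415.15))
1/T2 - 1/T1 = -6.7670e-05
ts2_new = 1.56 min

1.56 min


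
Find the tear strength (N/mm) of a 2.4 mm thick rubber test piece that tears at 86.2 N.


Tear strength = force / thickness
= 86.2 / 2.4
= 35.92 N/mm

35.92 N/mm


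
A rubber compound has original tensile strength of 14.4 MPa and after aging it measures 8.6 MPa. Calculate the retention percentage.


Retention = aged / original * 100
= 8.6 / 14.4 * 100
= 59.7%

59.7%


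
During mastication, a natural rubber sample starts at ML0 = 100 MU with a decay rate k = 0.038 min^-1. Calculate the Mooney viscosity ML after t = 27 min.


ML = ML0 * exp(-k * t)
ML = 100 * exp(-0.038 * 27)
ML = 100 * 0.3584
ML = 35.84 MU

35.84 MU


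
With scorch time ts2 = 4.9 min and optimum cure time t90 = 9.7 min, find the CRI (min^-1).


CRI = 100 / (t90 - ts2)
= 100 / (9.7 - 4.9)
= 100 / 4.8
= 20.83 min^-1

20.83 min^-1


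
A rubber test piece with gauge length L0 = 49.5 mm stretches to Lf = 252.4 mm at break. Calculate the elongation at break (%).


Elongation = (Lf - L0) / L0 * 100
= (252.4 - 49.5) / 49.5 * 100
= 202.9 / 49.5 * 100
= 409.9%

409.9%


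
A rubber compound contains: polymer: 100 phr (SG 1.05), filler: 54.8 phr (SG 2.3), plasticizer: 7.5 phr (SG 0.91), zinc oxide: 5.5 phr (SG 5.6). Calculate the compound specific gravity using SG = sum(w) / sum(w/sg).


Sum of weights = 167.8
Volume contributions:
  polymer: 100/1.05 = 95.2381
  filler: 54.8/2.3 = 23.8261
  plasticizer: 7.5/0.91 = 8.2418
  zinc oxide: 5.5/5.6 = 0.9821
Sum of volumes = 128.2881
SG = 167.8 / 128.2881 = 1.308

SG = 1.308


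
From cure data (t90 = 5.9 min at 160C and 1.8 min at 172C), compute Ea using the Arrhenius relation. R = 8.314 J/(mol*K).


T1 = 433.15 K, T2 = 445.15 K
1/T1 - 1/T2 = 6.2235e-05
ln(t1/t2) = ln(5.9/1.8) = 1.1872
Ea = 8.314 * 1.1872 / 6.2235e-05 = 158593.2890 J/mol
Ea = 158.59 kJ/mol

158.59 kJ/mol


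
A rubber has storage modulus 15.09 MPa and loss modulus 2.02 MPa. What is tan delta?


tan delta = E'' / E'
= 2.02 / 15.09
= 0.1339

tan delta = 0.1339


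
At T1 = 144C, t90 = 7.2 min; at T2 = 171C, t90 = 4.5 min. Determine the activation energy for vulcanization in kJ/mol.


T1 = 417.15 K, T2 = 444.15 K
1/T1 - 1/T2 = 1.4573e-04
ln(t1/t2) = ln(7.2/4.5) = 0.4700
Ea = 8.314 * 0.4700 / 1.4573e-04 = 26814.4802 J/mol
Ea = 26.81 kJ/mol

26.81 kJ/mol


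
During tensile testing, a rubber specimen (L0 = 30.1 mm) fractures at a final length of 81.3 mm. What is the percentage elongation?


Elongation = (Lf - L0) / L0 * 100
= (81.3 - 30.1) / 30.1 * 100
= 51.2 / 30.1 * 100
= 170.1%

170.1%


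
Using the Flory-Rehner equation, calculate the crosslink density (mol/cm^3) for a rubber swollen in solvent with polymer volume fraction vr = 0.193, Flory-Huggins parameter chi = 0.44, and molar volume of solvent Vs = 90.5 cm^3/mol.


ln(1 - vr) = ln(1 - 0.193) = -0.2144
Numerator = -((-0.2144) + 0.193 + 0.44 * 0.193^2) = 0.0050
Denominator = 90.5 * (0.193^(1/3) - 0.193/2) = 43.5667
nu = 0.0050 / 43.5667 = 1.1573e-04 mol/cm^3

1.1573e-04 mol/cm^3


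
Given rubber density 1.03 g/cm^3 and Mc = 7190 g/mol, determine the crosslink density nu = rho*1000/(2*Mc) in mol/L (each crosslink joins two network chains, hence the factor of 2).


nu = rho * 1000 / (2 * Mc)
nu = 1.03 * 1000 / (2 * 7190)
nu = 1030.0 / 14380
nu = 0.0716 mol/L

0.0716 mol/L


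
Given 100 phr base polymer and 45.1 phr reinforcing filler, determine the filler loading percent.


Filler % = filler / (rubber + filler) * 100
= 45.1 / (100 + 45.1) * 100
= 45.1 / 145.1 * 100
= 31.08%

31.08%


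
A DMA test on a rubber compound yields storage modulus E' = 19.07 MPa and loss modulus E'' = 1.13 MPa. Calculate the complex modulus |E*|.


|E*| = sqrt(E'^2 + E''^2)
= sqrt(19.07^2 + 1.13^2)
= sqrt(363.6649 + 1.2769)
= 19.103 MPa

19.103 MPa


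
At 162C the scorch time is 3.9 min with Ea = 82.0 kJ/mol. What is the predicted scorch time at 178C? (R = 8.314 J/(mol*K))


Convert temperatures: T1 = 162 + 273.15 = 435.15 K, T2 = 178 + 273.15 = 451.15 K
ts2_new = 3.9 * exp(82000 / 8.314 * (1/451.15 - 1/435.15))
1/T2 - 1/T1 = -8.1500e-05
ts2_new = 1.75 min

1.75 min


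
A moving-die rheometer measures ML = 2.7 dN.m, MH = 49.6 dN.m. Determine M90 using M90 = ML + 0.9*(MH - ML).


M90 = ML + 0.9 * (MH - ML)
M90 = 2.7 + 0.9 * (49.6 - 2.7)
M90 = 2.7 + 0.9 * 46.9
M90 = 44.91 dN.m

44.91 dN.m


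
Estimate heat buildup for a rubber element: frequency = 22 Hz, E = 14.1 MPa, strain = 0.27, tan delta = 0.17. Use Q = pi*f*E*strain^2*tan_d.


Q = pi * f * E * strain^2 * tan_d
= pi * 22 * 14.1 * 0.27^2 * 0.17
= pi * 22 * 14.1 * 0.0729 * 0.17
= 12.0773

Q = 12.0773


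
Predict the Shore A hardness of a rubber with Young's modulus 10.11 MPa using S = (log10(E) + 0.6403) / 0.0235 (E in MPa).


log10(E) = 0.0235*S - 0.6403  =>  S = (log10(E) + 0.6403) / 0.0235
log10(10.11) = 1.004751
S = (1.004751 + 0.6403) / 0.0235 = 1.645051 / 0.0235
S = 70.0

Shore A = 70.0


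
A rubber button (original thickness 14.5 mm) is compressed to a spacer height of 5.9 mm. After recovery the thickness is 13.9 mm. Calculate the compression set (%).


CS = (t0 - recovered) / (t0 - ts) * 100
= (14.5 - 13.9) / (14.5 - 5.9) * 100
= 0.6 / 8.6 * 100
= 7.0%

7.0%


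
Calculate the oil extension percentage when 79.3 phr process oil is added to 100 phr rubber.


Oil % = oil / (100 + oil) * 100
= 79.3 / (100 + 79.3) * 100
= 79.3 / 179.3 * 100
= 44.23%

44.23%


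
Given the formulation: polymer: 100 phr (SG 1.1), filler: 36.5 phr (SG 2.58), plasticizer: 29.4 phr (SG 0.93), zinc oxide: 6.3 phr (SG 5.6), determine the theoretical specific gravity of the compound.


Sum of weights = 172.2
Volume contributions:
  polymer: 100/1.1 = 90.9091
  filler: 36.5/2.58 = 14.1473
  plasticizer: 29.4/0.93 = 31.6129
  zinc oxide: 6.3/5.6 = 1.1250
Sum of volumes = 137.7943
SG = 172.2 / 137.7943 = 1.25

SG = 1.25
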